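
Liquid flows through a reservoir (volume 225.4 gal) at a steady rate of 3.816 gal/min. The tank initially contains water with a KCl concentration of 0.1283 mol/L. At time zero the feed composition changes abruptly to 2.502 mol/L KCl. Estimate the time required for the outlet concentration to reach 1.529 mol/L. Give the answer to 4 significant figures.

52.68 min

Unsteady species balance (constant V, well mixed): V dC/dt = Q(C_in − C), so τ = V/Q = 59.0671 min.
C(t) = C_in + (C₀ − C_in) e^(−t/τ). Set C = 1.529 and solve for t:
e^(−t/τ) = (C − C_in)/(C₀ − C_in) = (1.529 − 2.502)/(0.1283 − 2.502) = 0.409909
t = −τ ln(…) = 59.0671 × 0.891821 = 52.6773 min.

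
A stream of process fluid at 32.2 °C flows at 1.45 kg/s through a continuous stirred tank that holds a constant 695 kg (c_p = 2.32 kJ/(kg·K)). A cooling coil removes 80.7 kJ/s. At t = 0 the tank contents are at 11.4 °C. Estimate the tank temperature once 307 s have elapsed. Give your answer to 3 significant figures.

9.89 °C

M c_p dT/dt = ṁ c_p (T_in − T) − Q̇.
τ = M/ṁ = 479.31 s; T_ss = T_in − Q̇/(ṁ c_p) = 32.2 − 80.7/(1.45·2.32) = 8.2107 °C.
Solution: T(t) = T_ss + (T₀ − T_ss) e^(−t/τ).
T(307) = 8.2107 + (3.1893)·e^(−307/479.31) = 8.2107 + (3.1893)·0.52703 = 9.8915 °C.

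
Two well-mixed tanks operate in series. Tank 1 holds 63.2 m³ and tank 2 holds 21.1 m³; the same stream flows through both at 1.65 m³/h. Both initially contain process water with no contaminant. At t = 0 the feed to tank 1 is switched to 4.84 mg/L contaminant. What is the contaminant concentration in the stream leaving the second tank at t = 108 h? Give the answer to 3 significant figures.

4.41 mg/L

Species balance on tank i: dCᵢ/dt = (Cᵢ₋₁ − Cᵢ)/τᵢ with τᵢ = Vᵢ/Q.
τ₁ = 63.2/1.65 = 38.303 h; τ₂ = 21.1/1.65 = 12.788 h.
Tank 1: C₁ = C_in(1 − e^(−t/τ₁)). Tank 2 (τ₁ ≠ τ₂): C₂ = C_in[1 − (τ₁ e^(−t/τ₁) − τ₂ e^(−t/τ₂))/(τ₁ − τ₂)].
At t = 108: e^(−t/τ₁) = 0.059629, e^(−t/τ₂) = 0.00021487.
C₂ = 4.84·[1 − (38.303·0.059629 − 12.788·0.00021487)/(25.515)] = 4.84·0.91059 = 4.4073 mg/L.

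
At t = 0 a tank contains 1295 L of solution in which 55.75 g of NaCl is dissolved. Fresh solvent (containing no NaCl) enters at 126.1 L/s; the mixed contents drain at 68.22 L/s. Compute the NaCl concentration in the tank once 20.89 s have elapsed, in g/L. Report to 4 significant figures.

Let m(t) be the amount of NaCl. Volume: V(t) = V₀ + (Q_in − Q_out) t = 1295 + 57.8800 t; V(20.89) = 2504.11 L.
Solute balance: dm/dt = 0 − Q_out C = −Q_out m/V(t).
dm/m = −Q_out dt/(V₀ + 57.8800 t); integrating gives ln(m/m₀) = −(Q_out/(Q_in−Q_out)) ln(V/V₀).
m = m₀ (V₀/V)^(Q_out/(Q_in−Q_out)) = 55.75 × (1295/2504.11)^(1.17865) = 25.6271 g.
C = m/V = 25.6271/2504.11 = 0.0102340 g/L.

0.01023 g/L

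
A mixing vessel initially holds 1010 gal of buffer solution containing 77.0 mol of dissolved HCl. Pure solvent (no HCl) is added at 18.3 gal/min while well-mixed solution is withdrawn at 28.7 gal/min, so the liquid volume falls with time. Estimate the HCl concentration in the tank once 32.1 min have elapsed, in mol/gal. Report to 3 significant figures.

0.0376 mol/gal

Total volume: dV/dt = Q_in − Q_out = -10.400 gal/min, so V(t) = 1010 − 10.400 t and V(32.1) = 676.16 gal.
Solute balance: dm/dt = 0 − Q_out C = −Q_out m/V(t).
dm/m = −Q_out dt/(V₀ − 10.400 t); integrating gives ln(m/m₀) = −(Q_out/(Q_in−Q_out)) ln(V/V₀).
m = m₀ (V₀/V)^(Q_out/(Q_in−Q_out)) = 77.0 × (1010/676.16)^(-2.7596) = 25.443 mol.
C = m/V = 25.443/676.16 = 0.037629 mol/gal.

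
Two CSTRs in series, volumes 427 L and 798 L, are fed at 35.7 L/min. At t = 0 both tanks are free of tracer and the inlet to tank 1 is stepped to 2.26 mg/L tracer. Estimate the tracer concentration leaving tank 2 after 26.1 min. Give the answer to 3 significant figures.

1.04 mg/L

Species balance on tank i: dCᵢ/dt = (Cᵢ₋₁ − Cᵢ)/τᵢ with τᵢ = Vᵢ/Q.
τ₁ = 427/35.7 = 11.961 min; τ₂ = 798/35.7 = 22.353 min.
Tank 1: C₁ = C_in(1 − e^(−t/τ₁)). Tank 2 (τ₁ ≠ τ₂): C₂ = C_in[1 − (τ₁ e^(−t/τ₁) − τ₂ e^(−t/τ₂))/(τ₁ − τ₂)].
At t = 26.1: e^(−t/τ₁) = 0.11280, e^(−t/τ₂) = 0.31110.
C₂ = 2.26·[1 − (11.961·0.11280 − 22.353·0.31110)/(-10.392)] = 2.26·0.46066 = 1.0411 mg/L.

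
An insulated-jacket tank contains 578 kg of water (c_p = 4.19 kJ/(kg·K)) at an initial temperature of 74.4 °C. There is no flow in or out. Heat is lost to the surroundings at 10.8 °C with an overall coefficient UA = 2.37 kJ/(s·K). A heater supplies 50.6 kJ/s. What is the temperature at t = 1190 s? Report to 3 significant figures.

45.3 °C

Unsteady energy balance on the tank contents: M c_p dT/dt = −UA(T − T_amb) + Q̇.
dT/dt = (T_ss − T)/τ with T_ss = T_amb + Q̇/UA = 10.8 + 50.6/2.37 = 32.150 °C, τ = M c_p/UA = 578·4.19/2.37 = 1021.9 s.
This is linear first-order; T(t) = T_ss + (T₀ − T_ss) e^(−t/τ).
T(1190) = 32.150 + (42.250)·0.31207 = 45.335 °C.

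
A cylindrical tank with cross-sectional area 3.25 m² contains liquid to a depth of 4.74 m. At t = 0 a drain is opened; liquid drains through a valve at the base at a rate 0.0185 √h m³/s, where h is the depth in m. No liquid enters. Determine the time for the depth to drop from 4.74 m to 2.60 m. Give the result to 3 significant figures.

Unsteady balance on liquid volume: A dh/dt = −0.0185 √h.
∫ h^(−1/2) dh = −(0.0185/A) ∫ dt, giving 2√h = 2√h₀ − (0.0185/A) t.
t = 2A(√h₀ − √h)/0.0185 = 2·3.25·(√4.74 − √2.60)/0.0185
  = 6.5000 × (2.1772 − 1.6125) / 0.0185 = 198.41 s.

198 s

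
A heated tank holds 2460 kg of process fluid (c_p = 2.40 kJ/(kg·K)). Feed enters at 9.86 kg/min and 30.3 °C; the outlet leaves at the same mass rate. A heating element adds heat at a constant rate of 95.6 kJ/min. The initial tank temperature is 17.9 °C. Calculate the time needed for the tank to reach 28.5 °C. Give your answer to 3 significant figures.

M c_p dT/dt = ṁ c_p (T_in − T) + Q̇.
τ = M/ṁ = 249.49 min; T_ss = T_in + Q̇/(ṁ c_p) = 34.340 °C.
T(t) = T_ss + (T₀ − T_ss) e^(−t/τ). Set T = 28.5:
e^(−t/τ) = (28.5 − 34.340)/(17.9 − 34.340) = 0.35523
t = −249.49 · ln(0.35523) = 258.22 min.

258 min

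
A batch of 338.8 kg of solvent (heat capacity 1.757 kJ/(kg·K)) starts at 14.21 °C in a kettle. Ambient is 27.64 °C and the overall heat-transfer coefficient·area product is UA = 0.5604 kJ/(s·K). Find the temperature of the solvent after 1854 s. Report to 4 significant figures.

M c_p dT/dt = −UA(T − T_amb).
dT/dt = (T_ss − T)/τ with T_ss = T_amb = 27.6400 °C, τ = M c_p/UA = 338.8·1.757/0.5604 = 1062.23 s.
This is linear first-order; T(t) = T_ss + (T₀ − T_ss) e^(−t/τ).
T(1854) = 27.6400 + (-13.4300)·0.174577 = 25.2954 °C.

25.30 °C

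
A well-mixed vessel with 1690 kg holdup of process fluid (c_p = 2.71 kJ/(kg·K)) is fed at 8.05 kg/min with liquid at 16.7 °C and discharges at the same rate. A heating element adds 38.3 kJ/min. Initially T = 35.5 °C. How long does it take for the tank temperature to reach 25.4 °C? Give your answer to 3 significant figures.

M c_p dT/dt = ṁ c_p (T_in − T) + Q̇.
τ = M/ṁ = 209.94 min; T_ss = T_in + Q̇/(ṁ c_p) = 18.456 °C.
T(t) = T_ss + (T₀ − T_ss) e^(−t/τ). Set T = 25.4:
e^(−t/τ) = (25.4 − 18.456)/(35.5 − 18.456) = 0.40743
t = −209.94 · ln(0.40743) = 188.50 min.

189 min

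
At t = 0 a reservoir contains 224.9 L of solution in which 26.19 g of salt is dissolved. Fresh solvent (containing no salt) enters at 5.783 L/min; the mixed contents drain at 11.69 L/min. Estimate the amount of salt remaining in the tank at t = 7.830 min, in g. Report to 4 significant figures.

Total volume: dV/dt = Q_in − Q_out = -5.90700 L/min, so V(t) = 224.9 − 5.90700 t and V(7.830) = 178.648 L.
Species balance (pure solvent in): dm/dt = −Q_out · m/V(t).
dm/m = −Q_out dt/(V₀ − 5.90700 t); integrating gives ln(m/m₀) = −(Q_out/(Q_in−Q_out)) ln(V/V₀).
m = m₀ (V₀/V)^(Q_out/(Q_in−Q_out)) = 26.19 × (224.9/178.648)^(-1.97901) = 16.6055 g.

16.61 g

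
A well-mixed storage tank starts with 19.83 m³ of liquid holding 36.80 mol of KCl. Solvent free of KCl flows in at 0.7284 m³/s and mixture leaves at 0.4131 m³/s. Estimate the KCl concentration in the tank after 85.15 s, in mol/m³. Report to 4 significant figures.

0.2568 mol/m³

Let m(t) be the amount of KCl. Volume: V(t) = V₀ + (Q_in − Q_out) t = 19.83 + 0.315300 t; V(85.15) = 46.6778 m³.
Solute balance: dm/dt = 0 − Q_out C = −Q_out m/V(t).
dm/m = −Q_out dt/(V₀ + 0.315300 t); integrating gives ln(m/m₀) = −(Q_out/(Q_in−Q_out)) ln(V/V₀).
m = m₀ (V₀/V)^(Q_out/(Q_in−Q_out)) = 36.80 × (19.83/46.6778)^(1.31018) = 11.9878 mol.
C = m/V = 11.9878/46.6778 = 0.256820 mol/m³.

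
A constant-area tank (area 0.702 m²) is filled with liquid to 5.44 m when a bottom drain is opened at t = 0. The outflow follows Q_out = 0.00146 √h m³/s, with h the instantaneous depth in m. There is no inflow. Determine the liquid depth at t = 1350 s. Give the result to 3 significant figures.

Volume balance on the tank: A dh/dt = −0.00146 √h.
This is separable: 2 d(√h)/dt = −0.00146/A, so √h = √h₀ − (0.00146/(2A)) t.
√h = √5.44 − 0.00146·1350/(2·0.702) = 2.3324 − 1.4038 = 0.92853.
h = 0.92853² = 0.86218 m.

0.862 m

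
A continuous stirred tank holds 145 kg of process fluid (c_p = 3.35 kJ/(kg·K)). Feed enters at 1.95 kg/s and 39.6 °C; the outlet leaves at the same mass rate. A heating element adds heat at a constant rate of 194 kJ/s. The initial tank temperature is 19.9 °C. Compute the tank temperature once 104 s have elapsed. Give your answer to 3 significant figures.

57.1 °C

M c_p dT/dt = ṁ c_p (T_in − T) + Q̇.
τ = M/ṁ = 74.359 s; T_ss = T_in + Q̇/(ṁ c_p) = 39.6 + 194/(1.95·3.35) = 69.298 °C.
T approaches T_ss exponentially: T(t) = T_ss + (T₀ − T_ss) e^(−t/τ).
T(104) = 69.298 + (-49.398)·e^(−104/74.359) = 69.298 + (-49.398)·0.24694 = 57.100 °C.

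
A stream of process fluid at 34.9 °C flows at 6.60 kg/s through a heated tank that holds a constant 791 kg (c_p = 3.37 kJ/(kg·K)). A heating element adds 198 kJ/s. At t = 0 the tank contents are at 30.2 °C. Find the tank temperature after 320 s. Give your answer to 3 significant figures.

42.9 °C

First-law balance (no shaft work): M c_p dT/dt = ṁ c_p (T_in − T) + 198.
τ = M/ṁ = 119.85 s; T_ss = T_in + Q̇/(ṁ c_p) = 34.9 + 198/(6.60·3.37) = 43.802 °C.
Solution: T(t) = T_ss + (T₀ − T_ss) e^(−t/τ).
T(320) = 43.802 + (-13.602)·e^(−320/119.85) = 43.802 + (-13.602)·0.069250 = 42.860 °C.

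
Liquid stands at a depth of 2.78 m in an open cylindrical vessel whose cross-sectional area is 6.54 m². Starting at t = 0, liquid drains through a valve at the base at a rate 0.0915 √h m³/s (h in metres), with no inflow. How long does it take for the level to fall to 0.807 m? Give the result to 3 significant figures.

A dh/dt = −Q_out = −0.0915 √h.
∫ h^(−1/2) dh = −(0.0915/A) ∫ dt, giving 2√h = 2√h₀ − (0.0915/A) t.
t = 2A(√h₀ − √h)/0.0915 = 2·6.54·(√2.78 − √0.807)/0.0915
  = 13.080 × (1.6673 − 0.89833) / 0.0915 = 109.93 s.

110 s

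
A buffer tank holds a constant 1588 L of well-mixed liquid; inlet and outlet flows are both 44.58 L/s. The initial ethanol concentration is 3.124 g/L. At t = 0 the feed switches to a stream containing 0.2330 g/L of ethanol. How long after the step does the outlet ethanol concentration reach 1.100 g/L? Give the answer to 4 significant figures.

42.90 s

Mass balance on the solute (V constant): V dC/dt = Q(C_in − C), so τ = V/Q = 35.6214 s.
C(t) = C_in + (C₀ − C_in) e^(−t/τ). Set C = 1.100 and solve for t:
e^(−t/τ) = (C − C_in)/(C₀ − C_in) = (1.100 − 0.2330)/(3.124 − 0.2330) = 0.299896
t = −τ ln(…) = 35.6214 × 1.20432 = 42.8995 s.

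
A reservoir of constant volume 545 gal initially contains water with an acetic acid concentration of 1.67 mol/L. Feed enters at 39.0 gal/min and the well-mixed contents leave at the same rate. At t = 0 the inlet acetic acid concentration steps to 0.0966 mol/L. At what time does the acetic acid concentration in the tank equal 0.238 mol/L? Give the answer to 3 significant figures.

Mass balance on the solute (V constant): V dC/dt = Q(C_in − C), so τ = V/Q = 13.974 min.
C(t) = C_in + (C₀ − C_in) e^(−t/τ). Set C = 0.238 and solve for t:
e^(−t/τ) = (C − C_in)/(C₀ − C_in) = (0.238 − 0.0966)/(1.67 − 0.0966) = 0.089869
t = −τ ln(…) = 13.974 × 2.4094 = 33.670 min.

33.7 min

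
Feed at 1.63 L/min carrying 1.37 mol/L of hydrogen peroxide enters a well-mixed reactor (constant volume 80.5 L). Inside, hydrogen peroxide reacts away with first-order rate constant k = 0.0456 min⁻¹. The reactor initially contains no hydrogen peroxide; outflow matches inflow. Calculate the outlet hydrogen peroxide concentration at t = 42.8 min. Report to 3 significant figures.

0.396 mol/L

Accumulation = in − out − consumed: V dC/dt = Q C_in − Q C − k V C.
dC/dt = (Q/V) C_in − (Q/V + k) C; effective rate a = Q/V + k = 0.020248 + 0.0456 = 0.065848 min⁻¹.
C_ss = Q C_in/(Q + kV) = 0.42128 mol/L; C(t) = C_ss + (C₀ − C_ss) e^(−a t).
C(42.8) = 0.42128 + (-0.42128)·e^(−0.065848·42.8) = 0.42128 + (-0.42128)·0.059707 = 0.39612 mol/L.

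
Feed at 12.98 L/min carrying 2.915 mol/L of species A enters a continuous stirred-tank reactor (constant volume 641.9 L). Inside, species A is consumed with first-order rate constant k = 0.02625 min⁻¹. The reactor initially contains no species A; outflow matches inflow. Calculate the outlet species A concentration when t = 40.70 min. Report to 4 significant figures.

Accumulation = in − out − consumed: V dC/dt = Q C_in − Q C − k V C.
dC/dt = (Q/V) C_in − (Q/V + k) C; effective rate a = Q/V + k = 0.0202212 + 0.02625 = 0.0464712 min⁻¹.
C_ss = Q C_in/(Q + kV) = 1.26842 mol/L; C(t) = C_ss + (C₀ − C_ss) e^(−a t).
C(40.70) = 1.26842 + (-1.26842)·e^(−0.0464712·40.70) = 1.26842 + (-1.26842)·0.150864 = 1.07706 mol/L.

1.077 mol/L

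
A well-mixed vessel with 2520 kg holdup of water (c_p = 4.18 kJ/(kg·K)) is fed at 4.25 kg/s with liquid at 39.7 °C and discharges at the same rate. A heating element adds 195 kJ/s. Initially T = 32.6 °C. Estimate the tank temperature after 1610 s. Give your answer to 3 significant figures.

Energy balance: M c_p dT/dt = ṁ c_p (T_in − T) + 195.
Rearrange: dT/dt = (T_ss − T)/τ with τ = M/ṁ = 592.94 s and T_ss = T_in + Q̇/(ṁ c_p) = 50.677 °C.
Solution: T(t) = T_ss + (T₀ − T_ss) e^(−t/τ).
T(1610) = 50.677 + (-18.077)·e^(−1610/592.94) = 50.677 + (-18.077)·0.066187 = 49.480 °C.

49.5 °C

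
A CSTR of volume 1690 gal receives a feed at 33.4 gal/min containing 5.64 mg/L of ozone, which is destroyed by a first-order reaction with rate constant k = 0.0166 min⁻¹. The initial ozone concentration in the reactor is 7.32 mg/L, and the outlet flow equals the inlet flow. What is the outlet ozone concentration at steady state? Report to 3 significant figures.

3.07 mg/L

Species balance: V dC/dt = Q C_in − Q C − k V C.
At steady state: 0 = Q C_in − (Q + kV) C_ss, so C_ss = Q C_in/(Q + kV).
C_ss = 33.4·5.64/(33.4 + 0.0166·1690) = 188.38/61.454 = 3.0653 mg/L.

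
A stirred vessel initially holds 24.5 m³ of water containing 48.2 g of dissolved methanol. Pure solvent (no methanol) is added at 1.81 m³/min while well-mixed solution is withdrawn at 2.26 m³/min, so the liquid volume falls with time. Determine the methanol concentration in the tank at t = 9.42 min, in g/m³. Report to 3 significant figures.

Let m(t) be the amount of methanol. Volume: V(t) = V₀ + (Q_in − Q_out) t = 24.5 − 0.45000 t; V(9.42) = 20.261 m³.
Solute balance: dm/dt = 0 − Q_out C = −Q_out m/V(t).
dm/m = −Q_out dt/(V₀ − 0.45000 t); integrating gives ln(m/m₀) = −(Q_out/(Q_in−Q_out)) ln(V/V₀).
m = m₀ (V₀/V)^(Q_out/(Q_in−Q_out)) = 48.2 × (24.5/20.261)^(-5.0222) = 18.565 g.
C = m/V = 18.565/20.261 = 0.91628 g/m³.

0.916 g/m³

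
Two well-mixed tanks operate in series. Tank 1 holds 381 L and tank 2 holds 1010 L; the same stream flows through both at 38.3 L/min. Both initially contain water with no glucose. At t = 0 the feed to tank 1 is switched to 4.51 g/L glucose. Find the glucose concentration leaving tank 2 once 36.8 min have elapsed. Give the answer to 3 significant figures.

2.78 g/L

Time constants: τᵢ = Vᵢ/Q for each well-mixed tank.
τ₁ = 381/38.3 = 9.9478 min; τ₂ = 1010/38.3 = 26.371 min.
Tank 1: C₁ = C_in(1 − e^(−t/τ₁)). Tank 2 (τ₁ ≠ τ₂): C₂ = C_in[1 − (τ₁ e^(−t/τ₁) − τ₂ e^(−t/τ₂))/(τ₁ − τ₂)].
At t = 36.8: e^(−t/τ₁) = 0.024740, e^(−t/τ₂) = 0.24771.
C₂ = 4.51·[1 − (9.9478·0.024740 − 26.371·0.24771)/(-16.423)] = 4.51·0.61723 = 2.7837 g/L.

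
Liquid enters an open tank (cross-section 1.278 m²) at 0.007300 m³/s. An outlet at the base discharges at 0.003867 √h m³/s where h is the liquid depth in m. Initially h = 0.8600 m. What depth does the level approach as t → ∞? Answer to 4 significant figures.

A dh/dt = Q_in − 0.003867 √h. Steady state requires inflow = outflow:
Q_in = 0.003867 √h_ss ⇒ √h_ss = 0.007300/0.003867 = 1.88777.
h_ss = 1.88777² = 3.56367 m. (Since h₀ = 0.8600 m < h_ss, the level will rise toward this value.)

3.564 m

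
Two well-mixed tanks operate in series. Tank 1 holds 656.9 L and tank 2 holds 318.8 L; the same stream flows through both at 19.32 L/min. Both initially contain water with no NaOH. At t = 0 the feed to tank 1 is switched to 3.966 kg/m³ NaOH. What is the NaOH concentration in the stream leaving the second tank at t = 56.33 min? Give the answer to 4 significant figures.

2.619 kg/m³

Each tank obeys Vᵢ dCᵢ/dt = Q(Cᵢ₋₁ − Cᵢ), so τᵢ = Vᵢ/Q.
τ₁ = 656.9/19.32 = 34.0010 min; τ₂ = 318.8/19.32 = 16.5010 min.
Solving the cascade with C₁(0)=C₂(0)=0 gives C₂(t) = C_in[1 − (τ₁ e^(−t/τ₁) − τ₂ e^(−t/τ₂))/(τ₁ − τ₂)].
At t = 56.33: e^(−t/τ₁) = 0.190765, e^(−t/τ₂) = 0.0329183.
C₂ = 3.966·[1 − (34.0010·0.190765 − 16.5010·0.0329183)/(17.5000)] = 3.966·0.660399 = 2.61914 kg/m³.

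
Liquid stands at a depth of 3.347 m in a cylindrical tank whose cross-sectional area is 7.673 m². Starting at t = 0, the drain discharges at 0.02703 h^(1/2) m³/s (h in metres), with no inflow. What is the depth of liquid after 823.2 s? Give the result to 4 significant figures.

0.1440 m

With no inflow, A dh/dt = −0.02703 √h.
This is separable: 2 d(√h)/dt = −0.02703/A, so √h = √h₀ − (0.02703/(2A)) t.
√h = √3.347 − 0.02703·823.2/(2·7.673) = 1.82948 − 1.44996 = 0.379520.
h = 0.379520² = 0.144036 m.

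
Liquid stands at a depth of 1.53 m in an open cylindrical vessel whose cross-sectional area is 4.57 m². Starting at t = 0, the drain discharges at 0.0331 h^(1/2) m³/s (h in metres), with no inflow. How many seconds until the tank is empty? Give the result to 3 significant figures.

Mass balance (ρ constant): A dh/dt = −0.0331 √h.
This is separable: 2 d(√h)/dt = −0.0331/A, so √h = √h₀ − (0.0331/(2A)) t.
Tank is empty when √h = 0: t_empty = 2A√h₀/0.0331.
t_empty = 2·4.57·√1.53/0.0331 = 9.1400·1.2369/0.0331 = 341.56 s.

342 s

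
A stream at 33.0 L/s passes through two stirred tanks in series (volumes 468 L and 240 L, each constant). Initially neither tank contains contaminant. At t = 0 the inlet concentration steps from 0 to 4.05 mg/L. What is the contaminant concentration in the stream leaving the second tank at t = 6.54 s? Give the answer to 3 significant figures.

Time constants: τᵢ = Vᵢ/Q for each well-mixed tank.
τ₁ = 468/33.0 = 14.182 s; τ₂ = 240/33.0 = 7.2727 s.
Tank 1: C₁ = C_in(1 − e^(−t/τ₁)). Tank 2 (τ₁ ≠ τ₂): C₂ = C_in[1 − (τ₁ e^(−t/τ₁) − τ₂ e^(−t/τ₂))/(τ₁ − τ₂)].
At t = 6.54: e^(−t/τ₁) = 0.63056, e^(−t/τ₂) = 0.40687.
C₂ = 4.05·[1 − (14.182·0.63056 − 7.2727·0.40687)/(6.9091)] = 4.05·0.13399 = 0.54266 mg/L.

0.543 mg/L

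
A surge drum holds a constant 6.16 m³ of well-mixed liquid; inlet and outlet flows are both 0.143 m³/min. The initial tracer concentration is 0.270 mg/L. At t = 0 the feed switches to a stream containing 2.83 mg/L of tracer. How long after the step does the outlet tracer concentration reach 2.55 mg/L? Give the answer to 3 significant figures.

95.3 min

Transient balance on the dissolved component: V dC/dt = Q(C_in − C), so τ = V/Q = 43.077 min.
C(t) = C_in + (C₀ − C_in) e^(−t/τ). Set C = 2.55 and solve for t:
e^(−t/τ) = (C − C_in)/(C₀ − C_in) = (2.55 − 2.83)/(0.270 − 2.83) = 0.10938
t = −τ ln(…) = 43.077 × 2.2130 = 95.328 min.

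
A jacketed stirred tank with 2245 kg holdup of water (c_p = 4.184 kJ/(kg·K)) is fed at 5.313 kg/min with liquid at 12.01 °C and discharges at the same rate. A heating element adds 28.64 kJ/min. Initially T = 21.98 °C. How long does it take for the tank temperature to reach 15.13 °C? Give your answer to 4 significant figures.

Unsteady energy balance on the tank contents: M c_p dT/dt = ṁ c_p (T_in − T) + 28.64.
τ = M/ṁ = 422.548 min; T_ss = T_in + Q̇/(ṁ c_p) = 13.2984 °C.
T(t) = T_ss + (T₀ − T_ss) e^(−t/τ). Set T = 15.13:
e^(−t/τ) = (15.13 − 13.2984)/(21.98 − 13.2984) = 0.210977
t = −422.548 · ln(0.210977) = 657.487 min.

657.5 min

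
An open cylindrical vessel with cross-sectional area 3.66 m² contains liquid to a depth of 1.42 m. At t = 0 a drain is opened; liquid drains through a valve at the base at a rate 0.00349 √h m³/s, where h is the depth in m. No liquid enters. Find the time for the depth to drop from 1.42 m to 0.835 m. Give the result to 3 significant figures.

583 s

A dh/dt = −Q_out = −0.00349 √h.
∫ h^(−1/2) dh = −(0.00349/A) ∫ dt, giving 2√h = 2√h₀ − (0.00349/A) t.
t = 2A(√h₀ − √h)/0.00349 = 2·3.66·(√1.42 − √0.835)/0.00349
  = 7.3200 × (1.1916 − 0.91378) / 0.00349 = 582.78 s.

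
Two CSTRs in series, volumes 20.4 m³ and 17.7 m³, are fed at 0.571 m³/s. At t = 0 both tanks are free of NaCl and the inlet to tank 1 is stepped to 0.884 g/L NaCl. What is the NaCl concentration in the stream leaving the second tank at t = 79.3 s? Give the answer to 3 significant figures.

Time constants: τᵢ = Vᵢ/Q for each well-mixed tank.
τ₁ = 20.4/0.571 = 35.727 s; τ₂ = 17.7/0.571 = 30.998 s.
Tank 1: C₁ = C_in(1 − e^(−t/τ₁)). Tank 2 (τ₁ ≠ τ₂): C₂ = C_in[1 − (τ₁ e^(−t/τ₁) − τ₂ e^(−t/τ₂))/(τ₁ − τ₂)].
At t = 79.3: e^(−t/τ₁) = 0.10865, e^(−t/τ₂) = 0.077443.
C₂ = 0.884·[1 − (35.727·0.10865 − 30.998·0.077443)/(4.7285)] = 0.884·0.68677 = 0.60711 g/L.

0.607 g/L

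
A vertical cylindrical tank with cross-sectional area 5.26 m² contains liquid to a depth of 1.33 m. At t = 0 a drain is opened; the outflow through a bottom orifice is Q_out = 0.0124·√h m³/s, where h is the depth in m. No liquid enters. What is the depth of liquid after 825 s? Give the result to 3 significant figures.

0.0327 m

Mass balance (ρ constant): A dh/dt = −0.0124 √h.
∫ h^(−1/2) dh = −(0.0124/A) ∫ dt, giving 2√h = 2√h₀ − (0.0124/A) t.
√h = √1.33 − 0.0124·825/(2·5.26) = 1.1533 − 0.97243 = 0.18082.
h = 0.18082² = 0.032697 m.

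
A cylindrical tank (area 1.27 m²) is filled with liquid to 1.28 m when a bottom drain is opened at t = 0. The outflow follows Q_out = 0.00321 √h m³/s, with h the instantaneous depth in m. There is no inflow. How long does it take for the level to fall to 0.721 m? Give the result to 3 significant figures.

223 s

Volume balance on the tank: A dh/dt = −0.00321 √h.
∫ h^(−1/2) dh = −(0.00321/A) ∫ dt, giving 2√h = 2√h₀ − (0.00321/A) t.
t = 2A(√h₀ − √h)/0.00321 = 2·1.27·(√1.28 − √0.721)/0.00321
  = 2.5400 × (1.1314 − 0.84912) / 0.00321 = 223.34 s.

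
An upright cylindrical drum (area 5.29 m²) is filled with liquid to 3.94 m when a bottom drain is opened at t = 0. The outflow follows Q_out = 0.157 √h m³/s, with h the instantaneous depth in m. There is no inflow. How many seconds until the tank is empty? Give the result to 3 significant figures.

134 s

Unsteady balance on liquid volume: A dh/dt = −0.157 √h.
Separate and integrate: 2(√h − √h₀) = −(0.157/A) t.
Set h = 0: 2√h₀ = (0.157/A) t_empty ⇒ t_empty = 2A√h₀/0.157.
t_empty = 2·5.29·√3.94/0.157 = 10.580·1.9849/0.157 = 133.76 s.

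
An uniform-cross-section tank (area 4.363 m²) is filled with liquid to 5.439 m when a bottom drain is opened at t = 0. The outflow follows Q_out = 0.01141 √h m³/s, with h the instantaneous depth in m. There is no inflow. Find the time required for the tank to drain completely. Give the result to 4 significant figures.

1784 s

Mass balance (ρ constant): A dh/dt = −0.01141 √h.
Separate and integrate: 2(√h − √h₀) = −(0.01141/A) t.
Set h = 0: 2√h₀ = (0.01141/A) t_empty ⇒ t_empty = 2A√h₀/0.01141.
t_empty = 2·4.363·√5.439/0.01141 = 8.72600·2.33217/0.01141 = 1783.57 s.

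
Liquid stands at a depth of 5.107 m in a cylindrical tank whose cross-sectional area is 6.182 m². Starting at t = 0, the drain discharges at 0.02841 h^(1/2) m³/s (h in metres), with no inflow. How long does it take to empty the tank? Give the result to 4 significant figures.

Unsteady balance on liquid volume: A dh/dt = −0.02841 √h.
Separate and integrate: 2(√h − √h₀) = −(0.02841/A) t.
Tank is empty when √h = 0: t_empty = 2A√h₀/0.02841.
t_empty = 2·6.182·√5.107/0.02841 = 12.3640·2.25987/0.02841 = 983.492 s.

983.5 s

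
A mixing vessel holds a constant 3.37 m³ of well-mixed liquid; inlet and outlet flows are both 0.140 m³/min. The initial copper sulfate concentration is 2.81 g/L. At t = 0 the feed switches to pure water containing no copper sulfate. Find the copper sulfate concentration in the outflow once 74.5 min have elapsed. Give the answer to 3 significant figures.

0.127 g/L

Mass balance on the solute (V constant): V dC/dt = Q(C_in − C).
So dC/dt = (C_in − C)/τ with τ = V/Q = 3.37/0.140 = 24.071 min.
Integrating: C(t) = C_in + (C₀ − C_in) e^(−t/τ).
C(74.5) = 0 + (2.81 − 0)·e^(−74.5/24.071) = 0 + (2.8100)·0.045277 = 0.12723 g/L.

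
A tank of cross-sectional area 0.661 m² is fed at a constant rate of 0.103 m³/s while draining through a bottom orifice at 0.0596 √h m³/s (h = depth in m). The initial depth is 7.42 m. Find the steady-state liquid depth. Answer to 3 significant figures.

2.99 m

Level balance: A dh/dt = 0.103 − 0.0596 √h. Setting dh/dt = 0:
Q_in = 0.0596 √h_ss ⇒ √h_ss = 0.103/0.0596 = 1.7282.
h_ss = 1.7282² = 2.9866 m. (Since h₀ = 7.42 m > h_ss, the level will fall toward this value.)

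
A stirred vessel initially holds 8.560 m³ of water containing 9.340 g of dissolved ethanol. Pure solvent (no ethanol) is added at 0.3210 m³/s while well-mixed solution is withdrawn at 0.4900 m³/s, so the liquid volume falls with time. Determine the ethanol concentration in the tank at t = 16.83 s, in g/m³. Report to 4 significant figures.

0.5067 g/m³

Total volume: dV/dt = Q_in − Q_out = -0.169000 m³/s, so V(t) = 8.560 − 0.169000 t and V(16.83) = 5.71573 m³.
No ethanol enters, so dm/dt = −Q_out · (m/V).
Separate: dm/m = −Q_out dt/V(t) ⇒ ln(m/m₀) = −(Q_out/(Q_in−Q_out)) ln(V/V₀).
m = m₀ (V₀/V)^(Q_out/(Q_in−Q_out)) = 9.340 × (8.560/5.71573)^(-2.89941) = 2.89591 g.
C = m/V = 2.89591/5.71573 = 0.506656 g/m³.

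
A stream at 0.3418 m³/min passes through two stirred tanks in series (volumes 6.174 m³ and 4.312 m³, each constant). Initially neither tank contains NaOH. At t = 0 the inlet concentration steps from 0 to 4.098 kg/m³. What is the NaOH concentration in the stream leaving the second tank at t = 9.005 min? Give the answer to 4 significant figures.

Time constants: τᵢ = Vᵢ/Q for each well-mixed tank.
τ₁ = 6.174/0.3418 = 18.0632 min; τ₂ = 4.312/0.3418 = 12.6156 min.
Solving the cascade with C₁(0)=C₂(0)=0 gives C₂(t) = C_in[1 − (τ₁ e^(−t/τ₁) − τ₂ e^(−t/τ₂))/(τ₁ − τ₂)].
At t = 9.005: e^(−t/τ₁) = 0.607424, e^(−t/τ₂) = 0.489779.
C₂ = 4.098·[1 − (18.0632·0.607424 − 12.6156·0.489779)/(5.44763)] = 4.098·0.120134 = 0.492308 kg/m³.

0.4923 kg/m³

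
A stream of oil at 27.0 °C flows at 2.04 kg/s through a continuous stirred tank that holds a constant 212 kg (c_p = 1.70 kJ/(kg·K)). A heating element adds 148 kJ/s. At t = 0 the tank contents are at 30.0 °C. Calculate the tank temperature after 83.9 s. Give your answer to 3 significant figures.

Unsteady energy balance on the tank contents: M c_p dT/dt = ṁ c_p (T_in − T) + 148.
τ = M/ṁ = 103.92 s; T_ss = T_in + Q̇/(ṁ c_p) = 27.0 + 148/(2.04·1.70) = 69.676 °C.
T approaches T_ss exponentially: T(t) = T_ss + (T₀ − T_ss) e^(−t/τ).
T(83.9) = 69.676 + (-39.676)·e^(−83.9/103.92) = 69.676 + (-39.676)·0.44604 = 51.979 °C.

52.0 °C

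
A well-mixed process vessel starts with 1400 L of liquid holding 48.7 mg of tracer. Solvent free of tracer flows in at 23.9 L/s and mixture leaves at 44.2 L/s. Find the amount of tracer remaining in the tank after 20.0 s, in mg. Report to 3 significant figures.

Let m(t) be the amount of tracer. Volume: V(t) = V₀ + (Q_in − Q_out) t = 1400 − 20.300 t; V(20.0) = 994.00 L.
Solute balance: dm/dt = 0 − Q_out C = −Q_out m/V(t).
dm/m = −Q_out dt/(V₀ − 20.300 t); integrating gives ln(m/m₀) = −(Q_out/(Q_in−Q_out)) ln(V/V₀).
m = m₀ (V₀/V)^(Q_out/(Q_in−Q_out)) = 48.7 × (1400/994.00)^(-2.1773) = 23.103 mg.

23.1 mg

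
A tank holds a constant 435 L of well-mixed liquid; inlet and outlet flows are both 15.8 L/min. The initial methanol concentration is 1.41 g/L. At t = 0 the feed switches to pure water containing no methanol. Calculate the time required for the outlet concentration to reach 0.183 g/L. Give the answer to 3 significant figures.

Transient balance on the dissolved component: V dC/dt = Q(C_in − C), so τ = V/Q = 27.532 min.
C(t) = C_in + (C₀ − C_in) e^(−t/τ). Set C = 0.183 and solve for t:
e^(−t/τ) = (C − C_in)/(C₀ − C_in) = (0.183 − 0)/(1.41 − 0) = 0.12979
t = −τ ln(…) = 27.532 × 2.0419 = 56.216 min.

56.2 min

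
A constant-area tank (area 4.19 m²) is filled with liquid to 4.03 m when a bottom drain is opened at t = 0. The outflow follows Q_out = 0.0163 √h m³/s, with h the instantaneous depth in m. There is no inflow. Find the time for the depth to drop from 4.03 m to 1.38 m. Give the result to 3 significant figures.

With no inflow, A dh/dt = −0.0163 √h.
∫ h^(−1/2) dh = −(0.0163/A) ∫ dt, giving 2√h = 2√h₀ − (0.0163/A) t.
t = 2A(√h₀ − √h)/0.0163 = 2·4.19·(√4.03 − √1.38)/0.0163
  = 8.3800 × (2.0075 − 1.1747) / 0.0163 = 428.13 s.

428 s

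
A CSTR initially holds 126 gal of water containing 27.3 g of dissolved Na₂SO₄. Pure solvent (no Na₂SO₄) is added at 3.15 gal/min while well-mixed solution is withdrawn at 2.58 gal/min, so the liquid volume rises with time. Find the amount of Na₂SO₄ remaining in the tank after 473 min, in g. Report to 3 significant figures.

Total volume: dV/dt = Q_in − Q_out = 0.57000 gal/min, so V(t) = 126 + 0.57000 t and V(473) = 395.61 gal.
Species balance (pure solvent in): dm/dt = −Q_out · m/V(t).
Separate: dm/m = −Q_out dt/V(t) ⇒ ln(m/m₀) = −(Q_out/(Q_in−Q_out)) ln(V/V₀).
m = m₀ (V₀/V)^(Q_out/(Q_in−Q_out)) = 27.3 × (126/395.61)^(4.5263) = 0.15383 g.

0.154 g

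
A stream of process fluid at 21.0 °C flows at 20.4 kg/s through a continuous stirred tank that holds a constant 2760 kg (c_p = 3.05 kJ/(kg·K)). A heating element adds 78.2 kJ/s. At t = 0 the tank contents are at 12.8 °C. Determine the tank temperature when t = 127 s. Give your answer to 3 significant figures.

18.6 °C

First-law balance (no shaft work): M c_p dT/dt = ṁ c_p (T_in − T) + 78.2.
τ = M/ṁ = 135.29 s; T_ss = T_in + Q̇/(ṁ c_p) = 21.0 + 78.2/(20.4·3.05) = 22.257 °C.
Integrating: T(t) = T_ss + (T₀ − T_ss) e^(−t/τ).
T(127) = 22.257 + (-9.4568)·e^(−127/135.29) = 22.257 + (-9.4568)·0.39114 = 18.558 °C.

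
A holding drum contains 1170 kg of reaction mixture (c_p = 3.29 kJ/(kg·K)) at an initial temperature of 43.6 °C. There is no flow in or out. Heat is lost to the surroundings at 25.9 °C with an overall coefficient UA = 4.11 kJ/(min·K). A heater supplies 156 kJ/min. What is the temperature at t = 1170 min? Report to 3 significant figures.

Unsteady energy balance on the tank contents: M c_p dT/dt = −UA(T − T_amb) + Q̇.
dT/dt = (T_ss − T)/τ with T_ss = T_amb + Q̇/UA = 25.9 + 156/4.11 = 63.856 °C, τ = M c_p/UA = 1170·3.29/4.11 = 936.57 min.
This is linear first-order; T(t) = T_ss + (T₀ − T_ss) e^(−t/τ).
T(1170) = 63.856 + (-20.256)·0.28672 = 58.048 °C.

58.0 °C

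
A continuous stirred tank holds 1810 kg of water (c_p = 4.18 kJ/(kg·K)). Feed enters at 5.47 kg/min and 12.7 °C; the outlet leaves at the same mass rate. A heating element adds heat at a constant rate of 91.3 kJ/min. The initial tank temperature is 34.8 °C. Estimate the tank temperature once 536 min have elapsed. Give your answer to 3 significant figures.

Unsteady energy balance on the tank contents: M c_p dT/dt = ṁ c_p (T_in − T) + 91.3.
Rearrange: dT/dt = (T_ss − T)/τ with τ = M/ṁ = 330.90 min and T_ss = T_in + Q̇/(ṁ c_p) = 16.693 °C.
Integrating: T(t) = T_ss + (T₀ − T_ss) e^(−t/τ).
T(536) = 16.693 + (18.107)·e^(−536/330.90) = 16.693 + (18.107)·0.19793 = 20.277 °C.

20.3 °C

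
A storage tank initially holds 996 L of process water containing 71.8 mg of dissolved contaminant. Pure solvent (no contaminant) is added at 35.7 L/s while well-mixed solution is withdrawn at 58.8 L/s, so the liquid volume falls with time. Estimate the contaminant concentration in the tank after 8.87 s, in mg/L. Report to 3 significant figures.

Let m(t) be the amount of contaminant. Volume: V(t) = V₀ + (Q_in − Q_out) t = 996 − 23.100 t; V(8.87) = 791.10 L.
Solute balance: dm/dt = 0 − Q_out C = −Q_out m/V(t).
Separate: dm/m = −Q_out dt/V(t) ⇒ ln(m/m₀) = −(Q_out/(Q_in−Q_out)) ln(V/V₀).
m = m₀ (V₀/V)^(Q_out/(Q_in−Q_out)) = 71.8 × (996/791.10)^(-2.5455) = 39.950 mg.
C = m/V = 39.950/791.10 = 0.050499 mg/L.

0.0505 mg/L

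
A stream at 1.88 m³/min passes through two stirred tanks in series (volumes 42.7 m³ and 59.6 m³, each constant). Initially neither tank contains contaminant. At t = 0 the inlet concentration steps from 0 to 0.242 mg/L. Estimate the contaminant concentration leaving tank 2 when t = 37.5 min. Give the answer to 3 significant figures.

0.0978 mg/L

Time constants: τᵢ = Vᵢ/Q for each well-mixed tank.
τ₁ = 42.7/1.88 = 22.713 min; τ₂ = 59.6/1.88 = 31.702 min.
Tank 1: C₁ = C_in(1 − e^(−t/τ₁)). Tank 2 (τ₁ ≠ τ₂): C₂ = C_in[1 − (τ₁ e^(−t/τ₁) − τ₂ e^(−t/τ₂))/(τ₁ − τ₂)].
At t = 37.5: e^(−t/τ₁) = 0.19185, e^(−t/τ₂) = 0.30639.
C₂ = 0.242·[1 − (22.713·0.19185 − 31.702·0.30639)/(-8.9894)] = 0.242·0.40419 = 0.097815 mg/L.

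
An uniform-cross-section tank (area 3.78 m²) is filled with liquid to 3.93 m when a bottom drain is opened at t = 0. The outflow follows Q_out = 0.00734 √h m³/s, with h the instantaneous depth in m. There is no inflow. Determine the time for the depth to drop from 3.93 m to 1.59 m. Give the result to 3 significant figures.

743 s

Unsteady balance on liquid volume: A dh/dt = −0.00734 √h.
Separate and integrate: 2(√h − √h₀) = −(0.00734/A) t.
t = 2A(√h₀ − √h)/0.00734 = 2·3.78·(√3.93 − √1.59)/0.00734
  = 7.5600 × (1.9824 − 1.2610) / 0.00734 = 743.10 s.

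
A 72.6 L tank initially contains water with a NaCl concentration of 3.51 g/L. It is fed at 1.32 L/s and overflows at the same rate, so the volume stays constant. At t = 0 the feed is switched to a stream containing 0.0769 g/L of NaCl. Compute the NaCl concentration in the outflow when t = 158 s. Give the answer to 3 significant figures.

Transient balance on the dissolved component: V dC/dt = Q(C_in − C).
Time constant τ = V/Q = 72.6/1.32 = 55.000 s.
This is linear first-order; C(t) = C_in + (C₀ − C_in) e^(−t/τ).
C(158) = 0.0769 + (3.51 − 0.0769)·e^(−158/55.000) = 0.0769 + (3.4331)·0.056545 = 0.27102 g/L.

0.271 g/L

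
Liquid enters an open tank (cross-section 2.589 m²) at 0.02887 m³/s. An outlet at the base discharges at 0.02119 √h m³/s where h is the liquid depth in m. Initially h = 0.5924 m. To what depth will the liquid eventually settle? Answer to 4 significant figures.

1.856 m

Volume balance on the tank: A dh/dt = Q_in − 0.02119 √h. At steady state dh/dt = 0:
Q_in = 0.02119 √h_ss ⇒ √h_ss = 0.02887/0.02119 = 1.36244.
h_ss = 1.36244² = 1.85623 m. (Since h₀ = 0.5924 m < h_ss, the level will rise toward this value.)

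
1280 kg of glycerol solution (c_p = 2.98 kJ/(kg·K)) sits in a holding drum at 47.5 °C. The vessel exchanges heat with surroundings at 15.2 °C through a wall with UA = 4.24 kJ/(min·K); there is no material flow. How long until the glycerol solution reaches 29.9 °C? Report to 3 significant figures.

708 min

M c_p dT/dt = −UA(T − T_amb).
τ = M c_p/UA = 899.62 min; T_ss = T_amb = 15.200 °C.
T(t) = T_ss + (T₀ − T_ss)e^(−t/τ); set T = 29.9:
t = −τ ln[(T − T_ss)/(T₀ − T_ss)] = −899.62 · ln(0.45511) = 708.20 min.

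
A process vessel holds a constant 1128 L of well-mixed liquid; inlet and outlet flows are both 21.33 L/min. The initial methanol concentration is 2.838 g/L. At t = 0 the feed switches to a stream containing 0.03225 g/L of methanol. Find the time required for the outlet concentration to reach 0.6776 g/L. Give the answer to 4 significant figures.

Species balance: V dC/dt = Q(C_in − C) ⇒ τ = V/Q = 52.8833 min.
C(t) = C_in + (C₀ − C_in) e^(−t/τ). Set C = 0.6776 and solve for t:
e^(−t/τ) = (C − C_in)/(C₀ − C_in) = (0.6776 − 0.03225)/(2.838 − 0.03225) = 0.230010
t = −τ ln(…) = 52.8833 × 1.46963 = 77.7190 min.

77.72 min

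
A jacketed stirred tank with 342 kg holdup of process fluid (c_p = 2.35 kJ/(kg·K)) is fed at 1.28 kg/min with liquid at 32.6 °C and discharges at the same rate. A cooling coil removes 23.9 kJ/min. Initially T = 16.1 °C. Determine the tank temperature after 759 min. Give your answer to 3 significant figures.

24.2 °C

M c_p dT/dt = ṁ c_p (T_in − T) − Q̇.
τ = M/ṁ = 267.19 min; T_ss = T_in − Q̇/(ṁ c_p) = 32.6 − 23.9/(1.28·2.35) = 24.655 °C.
This is linear first-order; T(t) = T_ss + (T₀ − T_ss) e^(−t/τ).
T(759) = 24.655 + (-8.5545)·e^(−759/267.19) = 24.655 + (-8.5545)·0.058385 = 24.155 °C.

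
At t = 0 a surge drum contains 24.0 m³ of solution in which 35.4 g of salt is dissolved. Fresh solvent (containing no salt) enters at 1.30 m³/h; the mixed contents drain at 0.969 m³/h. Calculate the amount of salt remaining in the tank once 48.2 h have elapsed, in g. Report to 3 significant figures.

7.96 g

Total volume: dV/dt = Q_in − Q_out = 0.33100 m³/h, so V(t) = 24.0 + 0.33100 t and V(48.2) = 39.954 m³.
Solute balance: dm/dt = 0 − Q_out C = −Q_out m/V(t).
dm/m = −Q_out dt/(V₀ + 0.33100 t); integrating gives ln(m/m₀) = −(Q_out/(Q_in−Q_out)) ln(V/V₀).
m = m₀ (V₀/V)^(Q_out/(Q_in−Q_out)) = 35.4 × (24.0/39.954)^(2.9275) = 7.9616 g.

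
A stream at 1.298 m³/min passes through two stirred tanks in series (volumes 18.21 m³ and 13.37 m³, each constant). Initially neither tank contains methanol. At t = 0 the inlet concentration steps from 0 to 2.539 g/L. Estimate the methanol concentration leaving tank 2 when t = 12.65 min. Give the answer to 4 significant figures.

0.7157 g/L

Each tank obeys Vᵢ dCᵢ/dt = Q(Cᵢ₋₁ − Cᵢ), so τᵢ = Vᵢ/Q.
τ₁ = 18.21/1.298 = 14.0293 min; τ₂ = 13.37/1.298 = 10.3005 min.
Tank 1: C₁ = C_in(1 − e^(−t/τ₁)). Tank 2 (τ₁ ≠ τ₂): C₂ = C_in[1 − (τ₁ e^(−t/τ₁) − τ₂ e^(−t/τ₂))/(τ₁ − τ₂)].
At t = 12.65: e^(−t/τ₁) = 0.405885, e^(−t/τ₂) = 0.292848.
C₂ = 2.539·[1 − (14.0293·0.405885 − 10.3005·0.292848)/(3.72881)] = 2.539·0.281864 = 0.715652 g/L.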